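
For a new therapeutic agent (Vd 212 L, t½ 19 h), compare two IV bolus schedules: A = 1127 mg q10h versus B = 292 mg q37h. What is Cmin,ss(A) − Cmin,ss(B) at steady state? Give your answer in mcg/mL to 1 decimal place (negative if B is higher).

11.6 mcg/mL

Regimen A: f = (1/2)^(10/19) ≈ 0.6943; Cmin,ss = (1127/212)·f/(1−f) ≈ 12.074 mcg/mL.
Regimen B: f = (1/2)^(37/19) ≈ 0.2593; Cmin,ss = (292/212)·f/(1−f) ≈ 0.482 mcg/mL.
Difference ≈ 12.074 − 0.482 ≈ 11.592 mcg/mL.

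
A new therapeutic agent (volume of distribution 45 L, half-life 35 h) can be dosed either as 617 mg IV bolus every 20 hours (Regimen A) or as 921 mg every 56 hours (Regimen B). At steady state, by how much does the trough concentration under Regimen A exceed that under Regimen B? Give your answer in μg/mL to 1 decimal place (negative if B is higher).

Regimen A: f = (1/2)^(20/35) ≈ 0.6730; Cmin,ss = (617/45)·f/(1−f) ≈ 28.219 μg/mL.
Regimen B: f = (1/2)^(56/35) ≈ 0.3299; Cmin,ss = (921/45)·f/(1−f) ≈ 10.076 μg/mL.
Difference ≈ 28.219 − 10.076 ≈ 18.143 μg/mL.

18.1 μg/mL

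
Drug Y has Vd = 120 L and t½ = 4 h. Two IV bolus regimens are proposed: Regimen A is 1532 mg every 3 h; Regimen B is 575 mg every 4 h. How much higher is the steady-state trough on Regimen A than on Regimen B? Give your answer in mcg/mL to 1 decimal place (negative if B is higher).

13.9 mcg/mL

Regimen A: f = (1/2)^(3/4) ≈ 0.5946; Cmin,ss = (1532/120)·f/(1−f) ≈ 18.725 mcg/mL.
Regimen B: f = (1/2)^(4/4) ≈ 0.5000; Cmin,ss = (575/120)·f/(1−f) ≈ 4.792 mcg/mL.
Difference ≈ 18.725 − 4.792 ≈ 13.933 mcg/mL.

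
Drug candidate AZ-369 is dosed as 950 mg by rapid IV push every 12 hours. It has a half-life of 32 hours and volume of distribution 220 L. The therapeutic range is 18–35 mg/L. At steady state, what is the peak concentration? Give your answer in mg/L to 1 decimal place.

k = ln2/t½ = ln2/32 ≈ 0.021661 h⁻¹; fraction remaining f = e^(−kτ) = e^(−0.021661×12) ≈ 0.7711.
At steady state, accumulation factor R = 1/(1 − e^(−kτ)) ≈ 4.3687.
Single-dose peak C₀ = D/Vd = 950/220 ≈ 4.318 mg/L.
Steady-state peak Cmax,ss = C₀·R ≈ 4.318 × 4.3687 ≈ 18.864 mg/L.
Peak 18.9 mg/L vs MTC 35 mg/L: below toxic threshold.

18.9 mg/L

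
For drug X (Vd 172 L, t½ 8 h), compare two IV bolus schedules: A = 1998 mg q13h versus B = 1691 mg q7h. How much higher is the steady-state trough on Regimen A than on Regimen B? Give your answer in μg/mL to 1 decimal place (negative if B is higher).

Regimen A: f = (1/2)^(13/8) ≈ 0.3242; Cmin,ss = (1998/172)·f/(1−f) ≈ 5.573 μg/mL.
Regimen B: f = (1/2)^(7/8) ≈ 0.5453; Cmin,ss = (1691/172)·f/(1−f) ≈ 11.790 μg/mL.
Difference ≈ 5.573 − 11.790 ≈ -6.217 μg/mL.

-6.2 μg/mL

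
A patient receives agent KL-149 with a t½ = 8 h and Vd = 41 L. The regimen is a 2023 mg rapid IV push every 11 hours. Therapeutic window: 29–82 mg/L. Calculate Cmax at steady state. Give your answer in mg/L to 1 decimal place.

Over one 11-h interval, 11/8 ≈ 1.375 half-lives elapse, leaving f ≈ 0.3856 of each dose.
At steady state, accumulation factor R = 1/(1 − e^(−kτ)) ≈ 1.6276.
Each bolus raises the concentration by D/Vd = 2023/41 ≈ 49.341 mg/L.
Steady-state peak Cmax,ss = C₀·R ≈ 49.341 × 1.6276 ≈ 80.307 mg/L.
Peak 80.3 mg/L vs MTC 82 mg/L: below toxic threshold.

80.3 mg/L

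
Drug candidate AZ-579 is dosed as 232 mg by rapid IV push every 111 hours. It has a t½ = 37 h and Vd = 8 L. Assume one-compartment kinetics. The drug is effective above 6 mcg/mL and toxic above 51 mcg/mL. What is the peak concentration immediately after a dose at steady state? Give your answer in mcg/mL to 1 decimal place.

The dosing interval is 3 half-lives, so f = 2^(−3) = 0.125.
Accumulation ratio R = 1/(1 − f) = 1/0.875 = 8/7.
Single-dose peak C₀ = D/Vd = 232/8 = 29 mcg/mL.
Steady-state peak Cmax,ss = C₀·R = 29 × 8/7 ≈ 33.143 mcg/mL.
Peak 33.1 mcg/mL vs MTC 51 mcg/mL: below toxic threshold.

33.1 mcg/mL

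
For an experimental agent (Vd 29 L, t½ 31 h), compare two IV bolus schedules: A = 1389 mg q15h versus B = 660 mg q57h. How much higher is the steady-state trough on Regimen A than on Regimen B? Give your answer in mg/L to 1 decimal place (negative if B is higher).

111.4 mg/L

Regimen A: f = (1/2)^(15/31) ≈ 0.7151; Cmin,ss = (1389/29)·f/(1−f) ≈ 120.221 mg/L.
Regimen B: f = (1/2)^(57/31) ≈ 0.2796; Cmin,ss = (660/29)·f/(1−f) ≈ 8.833 mg/L.
Difference ≈ 120.221 − 8.833 ≈ 111.388 mg/L.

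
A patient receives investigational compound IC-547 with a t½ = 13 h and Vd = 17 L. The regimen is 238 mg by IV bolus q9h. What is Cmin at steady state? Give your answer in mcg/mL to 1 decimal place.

22.7 mcg/mL

τ/t½ = 9/13 ≈ 0.69231, so fraction remaining f = (1/2)^(9/13) ≈ 0.6189.
Each bolus raises the concentration by D/Vd = 238/17 ≈ 14.000 mcg/mL.
Steady-state trough Cmin,ss = C₀·f/(1−f) ≈ 14.000 × 0.6189/0.3811 ≈ 22.736 mcg/mL.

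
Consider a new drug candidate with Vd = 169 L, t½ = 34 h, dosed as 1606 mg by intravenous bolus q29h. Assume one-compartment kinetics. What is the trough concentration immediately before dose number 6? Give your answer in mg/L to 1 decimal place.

f = (1/2)^(τ/t½) = (1/2)^(29/34) ≈ 0.5537.
C₀ = D/Vd = 1606/169 ≈ 9.503 mg/L.
Before the 6th dose, 5 doses have been given. Superposition: Cmin = C₀·(f + f² + … + f^5).
≈ 9.503 × (0.5537 + 0.3066 + 0.1698 + 0.0940 + 0.0520) ≈ 9.503 × 1.1761 ≈ 11.176 mg/L.

11.2 mg/L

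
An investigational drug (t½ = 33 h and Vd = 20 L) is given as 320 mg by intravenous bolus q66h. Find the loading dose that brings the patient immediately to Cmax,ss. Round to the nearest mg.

f = (1/2)^(66/33) ≈ 0.250000; accumulation ratio R = 1/(1−f) ≈ 1.33333.
Loading dose to hit Cmax,ss on first dose: D_load = D_maint·R ≈ 320 × 1.33333 ≈ 426.67 mg.

427 mg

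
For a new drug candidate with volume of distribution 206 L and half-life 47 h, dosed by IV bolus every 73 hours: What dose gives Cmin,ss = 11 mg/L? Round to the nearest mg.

τ/t½ = 73/47 ≈ 1.5532, so f = (1/2)^(73/47) ≈ 0.340755.
Cmin,ss = (D/Vd)·f/(1−f), so D = Cmin,ss·Vd·(1−f)/f.
D = 11 × 206 × (1−f)/f ≈ 11 × 206 × 1.93466 ≈ 4383.94 mg.

4384 mg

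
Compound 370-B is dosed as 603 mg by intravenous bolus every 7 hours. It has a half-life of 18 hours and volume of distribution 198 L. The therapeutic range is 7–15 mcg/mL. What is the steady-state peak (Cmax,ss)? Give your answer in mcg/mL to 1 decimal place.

12.9 mcg/mL

Over one 7-h interval, 7/18 ≈ 0.38889 half-lives elapse, leaving f ≈ 0.7637 of each dose.
At steady state, accumulation factor R = 1/(1 − e^(−kτ)) ≈ 4.2319.
Each bolus raises the concentration by D/Vd = 603/198 ≈ 3.045 mcg/mL.
Steady-state peak Cmax,ss = C₀·R ≈ 3.045 × 4.2319 ≈ 12.886 mcg/mL.
Peak 12.9 mcg/mL vs MTC 15 mcg/mL: below toxic threshold.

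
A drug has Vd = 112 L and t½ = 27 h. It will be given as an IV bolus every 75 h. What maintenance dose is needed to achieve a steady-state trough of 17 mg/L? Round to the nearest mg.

τ/t½ = 75/27 ≈ 2.7778, so f = (1/2)^(75/27) ≈ 0.145816.
Cmin,ss = (D/Vd)·f/(1−f), so D = Cmin,ss·Vd·(1−f)/f.
D = 17 × 112 × (1−f)/f ≈ 17 × 112 × 5.85796 ≈ 11153.56 mg.

11154 mg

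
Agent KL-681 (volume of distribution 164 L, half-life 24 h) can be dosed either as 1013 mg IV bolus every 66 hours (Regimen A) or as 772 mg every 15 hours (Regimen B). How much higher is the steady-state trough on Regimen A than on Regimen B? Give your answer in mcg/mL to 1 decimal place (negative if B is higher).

Regimen A: f = (1/2)^(66/24) ≈ 0.1487; Cmin,ss = (1013/164)·f/(1−f) ≈ 1.079 mcg/mL.
Regimen B: f = (1/2)^(15/24) ≈ 0.6484; Cmin,ss = (772/164)·f/(1−f) ≈ 8.681 mcg/mL.
Difference ≈ 1.079 − 8.681 ≈ -7.602 mcg/mL.

-7.6 mcg/mL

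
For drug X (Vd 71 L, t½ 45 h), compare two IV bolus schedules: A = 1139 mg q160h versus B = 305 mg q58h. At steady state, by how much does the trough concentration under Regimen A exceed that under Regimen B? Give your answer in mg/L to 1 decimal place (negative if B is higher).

-1.5 mg/L

Regimen A: f = (1/2)^(160/45) ≈ 0.0850; Cmin,ss = (1139/71)·f/(1−f) ≈ 1.490 mg/L.
Regimen B: f = (1/2)^(58/45) ≈ 0.4093; Cmin,ss = (305/71)·f/(1−f) ≈ 2.977 mg/L.
Difference ≈ 1.490 − 2.977 ≈ -1.487 mg/L.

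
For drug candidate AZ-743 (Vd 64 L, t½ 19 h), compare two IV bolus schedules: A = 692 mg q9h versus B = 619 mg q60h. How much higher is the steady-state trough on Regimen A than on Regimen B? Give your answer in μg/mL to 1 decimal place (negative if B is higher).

26.6 μg/mL

Regimen A: f = (1/2)^(9/19) ≈ 0.7201; Cmin,ss = (692/64)·f/(1−f) ≈ 27.817 μg/mL.
Regimen B: f = (1/2)^(60/19) ≈ 0.1120; Cmin,ss = (619/64)·f/(1−f) ≈ 1.220 μg/mL.
Difference ≈ 27.817 − 1.220 ≈ 26.597 μg/mL.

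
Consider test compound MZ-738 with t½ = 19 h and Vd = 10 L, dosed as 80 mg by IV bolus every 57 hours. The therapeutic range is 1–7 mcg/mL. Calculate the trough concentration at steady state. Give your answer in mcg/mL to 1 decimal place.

1.1 mcg/mL

The dosing interval is 3 half-lives, so f = 2^(−3) = 0.125.
Accumulation ratio R = 1/(1 − f) = 1/0.875 = 8/7.
Single-dose peak C₀ = D/Vd = 80/10 = 8 mcg/mL.
Steady-state peak Cmax,ss = C₀·R = 8 × 8/7 ≈ 9.143 mcg/mL.
Steady-state trough Cmin,ss = Cmax,ss·f ≈ 9.143 × 0.125 ≈ 1.143 mcg/mL.
Trough 1.1 mcg/mL vs MEC 1 mcg/mL: adequate.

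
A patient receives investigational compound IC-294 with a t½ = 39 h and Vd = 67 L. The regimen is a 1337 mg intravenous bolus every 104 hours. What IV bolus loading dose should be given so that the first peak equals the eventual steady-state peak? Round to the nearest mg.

1587 mg

f = (1/2)^(104/39) ≈ 0.157490; accumulation ratio R = 1/(1−f) ≈ 1.18693.
Loading dose to hit Cmax,ss on first dose: D_load = D_maint·R ≈ 1337 × 1.18693 ≈ 1586.93 mg.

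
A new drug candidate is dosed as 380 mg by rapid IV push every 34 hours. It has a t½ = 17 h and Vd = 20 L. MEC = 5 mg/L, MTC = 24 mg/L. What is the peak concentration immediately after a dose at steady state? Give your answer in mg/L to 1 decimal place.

The dosing interval is 2 half-lives, so f = 2^(−2) = 0.25.
Accumulation ratio R = 1/(1 − f) = 1/0.75 = 4/3.
Single-dose peak C₀ = D/Vd = 380/20 = 19 mg/L.
Steady-state peak Cmax,ss = C₀·R = 19 × 4/3 ≈ 25.333 mg/L.
Peak 25.3 mg/L vs MTC 24 mg/L: exceeds toxic threshold.

25.3 mg/L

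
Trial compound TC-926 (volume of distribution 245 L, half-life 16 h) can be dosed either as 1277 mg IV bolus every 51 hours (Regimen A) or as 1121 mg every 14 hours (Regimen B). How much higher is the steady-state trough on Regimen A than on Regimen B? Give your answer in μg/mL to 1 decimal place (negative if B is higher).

-4.8 μg/mL

Regimen A: f = (1/2)^(51/16) ≈ 0.1098; Cmin,ss = (1277/245)·f/(1−f) ≈ 0.643 μg/mL.
Regimen B: f = (1/2)^(14/16) ≈ 0.5453; Cmin,ss = (1121/245)·f/(1−f) ≈ 5.487 μg/mL.
Difference ≈ 0.643 − 5.487 ≈ -4.844 μg/mL.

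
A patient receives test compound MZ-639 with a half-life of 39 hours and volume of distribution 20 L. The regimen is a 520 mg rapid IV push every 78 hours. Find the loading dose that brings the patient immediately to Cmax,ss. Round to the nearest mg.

f = (1/2)^(78/39) ≈ 0.250000; accumulation ratio R = 1/(1−f) ≈ 1.33333.
Loading dose to hit Cmax,ss on first dose: D_load = D_maint·R ≈ 520 × 1.33333 ≈ 693.33 mg.

693 mg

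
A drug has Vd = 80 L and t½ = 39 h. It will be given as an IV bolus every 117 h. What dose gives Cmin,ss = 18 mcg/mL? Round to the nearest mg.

10080 mg

τ/t½ = 117/39 ≈ 3, so f = (1/2)^(117/39) ≈ 0.125000.
Cmin,ss = (D/Vd)·f/(1−f), so D = Cmin,ss·Vd·(1−f)/f.
D = 18 × 80 × (1−f)/f ≈ 18 × 80 × 7.00000 ≈ 10080.00 mg.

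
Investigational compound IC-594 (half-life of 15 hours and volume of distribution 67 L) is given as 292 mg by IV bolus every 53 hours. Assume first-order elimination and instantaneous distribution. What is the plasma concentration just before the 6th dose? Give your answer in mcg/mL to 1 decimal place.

f = (1/2)^(τ/t½) = (1/2)^(53/15) ≈ 0.0864.
C₀ = D/Vd = 292/67 ≈ 4.358 mcg/mL.
Before the 6th dose, 5 doses have been given. Superposition: Cmin = C₀·(f + f² + … + f^5).
≈ 4.358 × (0.0864 + 0.0075 + 0.0006 + 0.0001 + 0.0000) ≈ 4.358 × 0.0946 ≈ 0.412 mcg/mL.

0.4 mcg/mL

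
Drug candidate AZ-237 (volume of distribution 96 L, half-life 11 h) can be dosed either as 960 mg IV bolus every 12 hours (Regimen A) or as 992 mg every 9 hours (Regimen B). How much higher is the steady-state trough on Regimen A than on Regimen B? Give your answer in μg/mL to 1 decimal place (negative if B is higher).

-4.7 μg/mL

Regimen A: f = (1/2)^(12/11) ≈ 0.4695; Cmin,ss = (960/96)·f/(1−f) ≈ 8.850 μg/mL.
Regimen B: f = (1/2)^(9/11) ≈ 0.5672; Cmin,ss = (992/96)·f/(1−f) ≈ 13.542 μg/mL.
Difference ≈ 8.850 − 13.542 ≈ -4.692 μg/mL.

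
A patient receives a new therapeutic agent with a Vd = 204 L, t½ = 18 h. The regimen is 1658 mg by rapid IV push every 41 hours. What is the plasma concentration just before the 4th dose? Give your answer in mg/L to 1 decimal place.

2.1 mg/L

f = (1/2)^(τ/t½) = (1/2)^(41/18) ≈ 0.2062.
C₀ = D/Vd = 1658/204 ≈ 8.127 mg/L.
Before the 4th dose, 3 doses have been given. Superposition: Cmin = C₀·(f + f² + … + f^3).
≈ 8.127 × (0.2062 + 0.0425 + 0.0088) ≈ 8.127 × 0.2575 ≈ 2.093 mg/L.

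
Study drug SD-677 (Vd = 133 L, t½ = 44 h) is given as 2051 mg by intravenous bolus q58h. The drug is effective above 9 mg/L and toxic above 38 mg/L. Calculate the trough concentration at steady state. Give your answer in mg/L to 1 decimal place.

k = ln2/t½ = ln2/44 ≈ 0.015753 h⁻¹; fraction remaining f = e^(−kτ) = e^(−0.015753×58) ≈ 0.4010.
Single-dose peak C₀ = D/Vd = 2051/133 ≈ 15.421 mg/L.
Steady-state trough Cmin,ss = C₀·f/(1−f) ≈ 15.421 × 0.4010/0.5990 ≈ 10.324 mg/L.
Trough 10.3 mg/L vs MEC 9 mg/L: adequate.

10.3 mg/L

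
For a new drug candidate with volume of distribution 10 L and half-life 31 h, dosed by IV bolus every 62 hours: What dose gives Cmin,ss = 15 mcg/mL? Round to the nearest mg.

τ/t½ = 62/31 ≈ 2, so f = (1/2)^(62/31) ≈ 0.250000.
Cmin,ss = (D/Vd)·f/(1−f), so D = Cmin,ss·Vd·(1−f)/f.
D = 15 × 10 × (1−f)/f ≈ 15 × 10 × 3.00000 ≈ 450.00 mg.

450 mg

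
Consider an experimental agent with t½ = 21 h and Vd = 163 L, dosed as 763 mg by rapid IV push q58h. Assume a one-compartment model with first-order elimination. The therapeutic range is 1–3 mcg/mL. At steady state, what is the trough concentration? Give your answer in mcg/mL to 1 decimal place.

Over one 58-h interval, 58/21 ≈ 2.7619 half-lives elapse, leaving f ≈ 0.1474 of each dose.
Each bolus raises the concentration by D/Vd = 763/163 ≈ 4.681 mcg/mL.
Steady-state trough Cmin,ss = C₀·f/(1−f) ≈ 4.681 × 0.1474/0.8526 ≈ 0.809 mcg/mL.
Trough 0.8 mcg/mL vs MEC 1 mcg/mL: subtherapeutic.

0.8 mcg/mL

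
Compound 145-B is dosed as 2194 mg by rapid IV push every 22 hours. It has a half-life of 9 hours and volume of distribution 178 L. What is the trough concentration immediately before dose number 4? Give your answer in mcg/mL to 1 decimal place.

f = (1/2)^(τ/t½) = (1/2)^(22/9) ≈ 0.1837.
C₀ = D/Vd = 2194/178 ≈ 12.326 mcg/mL.
Before the 4th dose, 3 doses have been given. Superposition: Cmin = C₀·(f + f² + … + f^3).
≈ 12.326 × (0.1837 + 0.0337 + 0.0062) ≈ 12.326 × 0.2236 ≈ 2.756 mcg/mL.

2.8 mcg/mL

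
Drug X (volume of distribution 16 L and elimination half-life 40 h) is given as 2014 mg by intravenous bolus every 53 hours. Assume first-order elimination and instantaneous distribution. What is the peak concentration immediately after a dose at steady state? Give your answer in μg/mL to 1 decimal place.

209.5 μg/mL

k = ln2/t½ = ln2/40 ≈ 0.017329 h⁻¹; fraction remaining f = e^(−kτ) = e^(−0.017329×53) ≈ 0.3991.
At steady state, accumulation factor R = 1/(1 − e^(−kτ)) ≈ 1.6642.
Single-dose peak C₀ = D/Vd = 2014/16 ≈ 125.875 μg/mL.
Cmax,ss = C₀/(1 − f) ≈ 125.875/0.6009 ≈ 209.477 μg/mL.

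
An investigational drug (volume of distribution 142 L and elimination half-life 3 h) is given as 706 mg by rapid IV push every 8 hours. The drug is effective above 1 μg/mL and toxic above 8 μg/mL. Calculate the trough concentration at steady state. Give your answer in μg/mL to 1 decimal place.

τ/t½ = 8/3 ≈ 2.6667, so fraction remaining f = (1/2)^(8/3) ≈ 0.1575.
Each bolus raises the concentration by D/Vd = 706/142 ≈ 4.972 μg/mL.
Steady-state trough Cmin,ss = C₀·f/(1−f) ≈ 4.972 × 0.1575/0.8425 ≈ 0.929 μg/mL.
Trough 0.9 μg/mL vs MEC 1 μg/mL: subtherapeutic.

0.9 μg/mL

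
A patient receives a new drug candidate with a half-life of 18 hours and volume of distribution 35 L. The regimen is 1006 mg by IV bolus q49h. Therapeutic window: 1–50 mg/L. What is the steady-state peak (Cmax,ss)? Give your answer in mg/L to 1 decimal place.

33.9 mg/L

k = ln2/t½ = ln2/18 ≈ 0.038508 h⁻¹; fraction remaining f = e^(−kτ) = e^(−0.038508×49) ≈ 0.1515.
Accumulation ratio R = 1/(1 − f) ≈ 1/0.8485 ≈ 1.1786.
Each bolus raises the concentration by D/Vd = 1006/35 ≈ 28.743 mg/L.
Cmax,ss = C₀/(1 − f) ≈ 28.743/0.8485 ≈ 33.875 mg/L.
Peak 33.9 mg/L vs MTC 50 mg/L: below toxic threshold.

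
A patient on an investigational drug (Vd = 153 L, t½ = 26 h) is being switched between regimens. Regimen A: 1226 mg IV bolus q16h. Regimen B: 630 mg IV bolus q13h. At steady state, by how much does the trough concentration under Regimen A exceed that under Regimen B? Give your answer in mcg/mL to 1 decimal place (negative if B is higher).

Regimen A: f = (1/2)^(16/26) ≈ 0.6528; Cmin,ss = (1226/153)·f/(1−f) ≈ 15.066 mcg/mL.
Regimen B: f = (1/2)^(13/26) ≈ 0.7071; Cmin,ss = (630/153)·f/(1−f) ≈ 9.941 mcg/mL.
Difference ≈ 15.066 − 9.941 ≈ 5.125 mcg/mL.

5.1 mcg/mL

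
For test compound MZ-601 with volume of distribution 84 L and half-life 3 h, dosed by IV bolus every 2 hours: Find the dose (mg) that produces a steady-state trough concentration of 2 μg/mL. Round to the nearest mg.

τ/t½ = 2/3 ≈ 0.66667, so f = (1/2)^(2/3) ≈ 0.629961.
Cmin,ss = (D/Vd)·f/(1−f), so D = Cmin,ss·Vd·(1−f)/f.
D = 2 × 84 × (1−f)/f ≈ 2 × 84 × 0.58740 ≈ 98.68 mg.

99 mg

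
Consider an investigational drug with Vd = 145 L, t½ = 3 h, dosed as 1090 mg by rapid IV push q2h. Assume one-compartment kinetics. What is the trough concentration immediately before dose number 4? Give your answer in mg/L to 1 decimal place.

f = (1/2)^(τ/t½) = (1/2)^(2/3) ≈ 0.6300.
C₀ = D/Vd = 1090/145 ≈ 7.517 mg/L.
Before the 4th dose, 3 doses have been given. Superposition: Cmin = C₀·(f + f² + … + f^3).
≈ 7.517 × (0.6300 + 0.3969 + 0.2500) ≈ 7.517 × 1.2769 ≈ 9.598 mg/L.

9.6 mg/L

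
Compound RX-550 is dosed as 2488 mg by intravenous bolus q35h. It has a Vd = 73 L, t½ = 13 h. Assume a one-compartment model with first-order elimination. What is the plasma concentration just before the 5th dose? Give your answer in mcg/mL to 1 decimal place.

f = (1/2)^(τ/t½) = (1/2)^(35/13) ≈ 0.1547.
C₀ = D/Vd = 2488/73 ≈ 34.082 mcg/mL.
Before the 5th dose, 4 doses have been given. Superposition: Cmin = C₀·(f + f² + … + f^4).
≈ 34.082 × (0.1547 + 0.0239 + 0.0037 + 0.0006) ≈ 34.082 × 0.1829 ≈ 6.234 mcg/mL.

6.2 mcg/mL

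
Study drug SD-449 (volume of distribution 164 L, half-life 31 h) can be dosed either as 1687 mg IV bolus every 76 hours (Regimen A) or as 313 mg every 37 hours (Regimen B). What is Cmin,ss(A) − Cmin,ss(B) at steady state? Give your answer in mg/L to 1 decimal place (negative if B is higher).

Regimen A: f = (1/2)^(76/31) ≈ 0.1828; Cmin,ss = (1687/164)·f/(1−f) ≈ 2.301 mg/L.
Regimen B: f = (1/2)^(37/31) ≈ 0.4372; Cmin,ss = (313/164)·f/(1−f) ≈ 1.483 mg/L.
Difference ≈ 2.301 − 1.483 ≈ 0.818 mg/L.

0.8 mg/L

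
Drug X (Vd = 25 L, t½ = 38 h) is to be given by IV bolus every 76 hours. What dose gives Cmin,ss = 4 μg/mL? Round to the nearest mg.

300 mg

τ/t½ = 76/38 ≈ 2, so f = (1/2)^(76/38) ≈ 0.250000.
Cmin,ss = (D/Vd)·f/(1−f), so D = Cmin,ss·Vd·(1−f)/f.
D = 4 × 25 × (1−f)/f ≈ 4 × 25 × 3.00000 ≈ 300.00 mg.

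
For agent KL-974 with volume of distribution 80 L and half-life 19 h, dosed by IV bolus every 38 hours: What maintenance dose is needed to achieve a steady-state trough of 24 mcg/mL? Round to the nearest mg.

τ/t½ = 38/19 ≈ 2, so f = (1/2)^(38/19) ≈ 0.250000.
Cmin,ss = (D/Vd)·f/(1−f), so D = Cmin,ss·Vd·(1−f)/f.
D = 24 × 80 × (1−f)/f ≈ 24 × 80 × 3.00000 ≈ 5760.00 mg.

5760 mg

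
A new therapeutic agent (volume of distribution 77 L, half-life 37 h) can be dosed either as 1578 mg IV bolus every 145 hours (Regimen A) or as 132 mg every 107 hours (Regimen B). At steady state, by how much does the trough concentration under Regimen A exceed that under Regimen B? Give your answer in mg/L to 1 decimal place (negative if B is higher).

Regimen A: f = (1/2)^(145/37) ≈ 0.0661; Cmin,ss = (1578/77)·f/(1−f) ≈ 1.450 mg/L.
Regimen B: f = (1/2)^(107/37) ≈ 0.1347; Cmin,ss = (132/77)·f/(1−f) ≈ 0.267 mg/L.
Difference ≈ 1.450 − 0.267 ≈ 1.183 mg/L.

1.2 mg/L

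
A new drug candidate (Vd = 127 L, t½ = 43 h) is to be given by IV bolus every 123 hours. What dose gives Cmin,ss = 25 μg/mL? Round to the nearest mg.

19883 mg

τ/t½ = 123/43 ≈ 2.8605, so f = (1/2)^(123/43) ≈ 0.137694.
Cmin,ss = (D/Vd)·f/(1−f), so D = Cmin,ss·Vd·(1−f)/f.
D = 25 × 127 × (1−f)/f ≈ 25 × 127 × 6.26248 ≈ 19883.37 mg.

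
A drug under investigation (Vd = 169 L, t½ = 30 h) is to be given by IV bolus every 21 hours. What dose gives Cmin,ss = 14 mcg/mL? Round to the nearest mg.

1478 mg

τ/t½ = 21/30 ≈ 0.7, so f = (1/2)^(21/30) ≈ 0.615572.
Cmin,ss = (D/Vd)·f/(1−f), so D = Cmin,ss·Vd·(1−f)/f.
D = 14 × 169 × (1−f)/f ≈ 14 × 169 × 0.62451 ≈ 1477.59 mg.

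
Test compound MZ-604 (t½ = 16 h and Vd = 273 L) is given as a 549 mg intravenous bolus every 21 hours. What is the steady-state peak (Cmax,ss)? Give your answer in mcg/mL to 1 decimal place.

3.4 mcg/mL

Over one 21-h interval, 21/16 ≈ 1.3125 half-lives elapse, leaving f ≈ 0.4026 of each dose.
Accumulation ratio R = 1/(1 − f) ≈ 1/0.5974 ≈ 1.6739.
Each bolus raises the concentration by D/Vd = 549/273 ≈ 2.011 mcg/mL.
Cmax,ss = C₀/(1 − f) ≈ 2.011/0.5974 ≈ 3.366 mcg/mL.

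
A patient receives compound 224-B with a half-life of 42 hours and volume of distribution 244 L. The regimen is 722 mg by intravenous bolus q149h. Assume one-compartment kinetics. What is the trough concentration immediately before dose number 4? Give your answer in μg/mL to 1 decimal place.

0.3 μg/mL

f = (1/2)^(τ/t½) = (1/2)^(149/42) ≈ 0.0855.
C₀ = D/Vd = 722/244 ≈ 2.959 μg/mL.
Before the 4th dose, 3 doses have been given. Superposition: Cmin = C₀·(f + f² + … + f^3).
≈ 2.959 × (0.0855 + 0.0073 + 0.0006) ≈ 2.959 × 0.0934 ≈ 0.276 μg/mL.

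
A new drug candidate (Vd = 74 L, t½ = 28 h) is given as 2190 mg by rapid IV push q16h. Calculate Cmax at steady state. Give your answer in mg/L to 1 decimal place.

k = ln2/t½ = ln2/28 ≈ 0.024755 h⁻¹; fraction remaining f = e^(−kτ) = e^(−0.024755×16) ≈ 0.6730.
At steady state, accumulation factor R = 1/(1 − e^(−kτ)) ≈ 3.0581.
Single-dose peak C₀ = D/Vd = 2190/74 ≈ 29.595 mg/L.
Steady-state peak Cmax,ss = C₀·R ≈ 29.595 × 3.0581 ≈ 90.504 mg/L.

90.5 mg/L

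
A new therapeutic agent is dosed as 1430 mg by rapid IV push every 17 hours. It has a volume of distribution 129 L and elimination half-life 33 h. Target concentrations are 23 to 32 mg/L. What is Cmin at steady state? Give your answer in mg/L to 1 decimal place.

25.8 mg/L

Over one 17-h interval, 17/33 ≈ 0.51515 half-lives elapse, leaving f ≈ 0.6997 of each dose.
Each bolus raises the concentration by D/Vd = 1430/129 ≈ 11.085 mg/L.
Steady-state trough Cmin,ss = C₀·f/(1−f) ≈ 11.085 × 0.6997/0.3003 ≈ 25.828 mg/L.
Trough 25.8 mg/L vs MEC 23 mg/L: adequate.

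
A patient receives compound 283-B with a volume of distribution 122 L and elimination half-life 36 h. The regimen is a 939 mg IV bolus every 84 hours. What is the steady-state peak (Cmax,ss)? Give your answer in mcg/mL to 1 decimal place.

9.6 mcg/mL

τ/t½ = 84/36 ≈ 2.3333, so fraction remaining f = (1/2)^(84/36) ≈ 0.1984.
At steady state, accumulation factor R = 1/(1 − e^(−kτ)) ≈ 1.2475.
Each bolus raises the concentration by D/Vd = 939/122 ≈ 7.697 mcg/mL.
Steady-state peak Cmax,ss = C₀·R ≈ 7.697 × 1.2475 ≈ 9.602 mcg/mL.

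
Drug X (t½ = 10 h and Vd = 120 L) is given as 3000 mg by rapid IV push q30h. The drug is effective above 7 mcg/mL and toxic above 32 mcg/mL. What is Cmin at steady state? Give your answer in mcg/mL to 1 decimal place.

3.6 mcg/mL

The dosing interval is 3 half-lives, so f = 2^(−3) = 0.125.
At steady state, R = 1/(1 − 0.125) = 8/7.
Single-dose peak C₀ = D/Vd = 3000/120 = 25 mcg/mL.
Steady-state peak Cmax,ss = C₀·R = 25 × 8/7 ≈ 28.571 mcg/mL.
Steady-state trough Cmin,ss = Cmax,ss·f ≈ 28.571 × 0.125 ≈ 3.571 mcg/mL.
Trough 3.6 mcg/mL vs MEC 7 mcg/mL: subtherapeutic.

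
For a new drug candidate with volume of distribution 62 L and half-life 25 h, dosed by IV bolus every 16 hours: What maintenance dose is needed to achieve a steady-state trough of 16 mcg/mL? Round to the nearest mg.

554 mg

τ/t½ = 16/25 ≈ 0.64, so f = (1/2)^(16/25) ≈ 0.641713.
Cmin,ss = (D/Vd)·f/(1−f), so D = Cmin,ss·Vd·(1−f)/f.
D = 16 × 62 × (1−f)/f ≈ 16 × 62 × 0.55833 ≈ 553.86 mg.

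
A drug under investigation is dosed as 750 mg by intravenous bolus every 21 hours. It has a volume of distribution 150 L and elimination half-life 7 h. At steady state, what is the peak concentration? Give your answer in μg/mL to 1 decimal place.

5.7 μg/mL

The dosing interval is 3 half-lives, so f = 2^(−3) = 0.125.
Accumulation ratio R = 1/(1 − f) = 1/0.875 = 8/7.
Single-dose peak C₀ = D/Vd = 750/150 = 5 μg/mL.
Steady-state peak Cmax,ss = C₀·R = 5 × 8/7 ≈ 5.714 μg/mL.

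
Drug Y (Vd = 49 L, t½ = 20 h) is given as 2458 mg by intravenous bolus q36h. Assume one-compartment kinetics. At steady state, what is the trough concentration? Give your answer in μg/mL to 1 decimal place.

20.2 μg/mL

k = ln2/t½ = ln2/20 ≈ 0.034657 h⁻¹; fraction remaining f = e^(−kτ) = e^(−0.034657×36) ≈ 0.2872.
Accumulation ratio R = 1/(1 − f) ≈ 1/0.7128 ≈ 1.4029.
Each bolus raises the concentration by D/Vd = 2458/49 ≈ 50.163 μg/mL.
Steady-state peak Cmax,ss = C₀·R ≈ 50.163 × 1.4029 ≈ 70.374 μg/mL.
One interval later, Cmin,ss = Cmax,ss·e^(−kτ) ≈ 70.374 × 0.2872 ≈ 20.211 μg/mL.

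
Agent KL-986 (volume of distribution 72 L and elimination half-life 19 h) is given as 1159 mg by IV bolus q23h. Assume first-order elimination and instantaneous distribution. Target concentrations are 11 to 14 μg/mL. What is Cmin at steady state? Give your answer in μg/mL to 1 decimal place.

12.2 μg/mL

k = ln2/t½ = ln2/19 ≈ 0.036481 h⁻¹; fraction remaining f = e^(−kτ) = e^(−0.036481×23) ≈ 0.4321.
At steady state, accumulation factor R = 1/(1 − e^(−kτ)) ≈ 1.7609.
Single-dose peak C₀ = D/Vd = 1159/72 ≈ 16.097 μg/mL.
Cmax,ss = C₀/(1 − f) ≈ 16.097/0.5679 ≈ 28.345 μg/mL.
Steady-state trough Cmin,ss = Cmax,ss·f ≈ 28.345 × 0.4321 ≈ 12.248 μg/mL.
Trough 12.2 μg/mL vs MEC 11 μg/mL: adequate.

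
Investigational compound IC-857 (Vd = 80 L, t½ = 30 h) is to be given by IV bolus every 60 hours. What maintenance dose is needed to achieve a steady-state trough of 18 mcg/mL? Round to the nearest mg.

4320 mg

τ/t½ = 60/30 ≈ 2, so f = (1/2)^(60/30) ≈ 0.250000.
Cmin,ss = (D/Vd)·f/(1−f), so D = Cmin,ss·Vd·(1−f)/f.
D = 18 × 80 × (1−f)/f ≈ 18 × 80 × 3.00000 ≈ 4320.00 mg.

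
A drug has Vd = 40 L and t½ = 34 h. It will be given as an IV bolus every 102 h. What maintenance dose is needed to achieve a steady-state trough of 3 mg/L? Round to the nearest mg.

840 mg

τ/t½ = 102/34 ≈ 3, so f = (1/2)^(102/34) ≈ 0.125000.
Cmin,ss = (D/Vd)·f/(1−f), so D = Cmin,ss·Vd·(1−f)/f.
D = 3 × 40 × (1−f)/f ≈ 3 × 40 × 7.00000 ≈ 840.00 mg.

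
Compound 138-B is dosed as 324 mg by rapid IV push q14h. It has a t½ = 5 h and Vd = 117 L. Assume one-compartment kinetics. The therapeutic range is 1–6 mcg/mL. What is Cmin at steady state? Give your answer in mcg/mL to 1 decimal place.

0.5 mcg/mL

k = ln2/t½ = ln2/5 ≈ 0.138629 h⁻¹; fraction remaining f = e^(−kτ) = e^(−0.138629×14) ≈ 0.1436.
Accumulation ratio R = 1/(1 − f) ≈ 1/0.8564 ≈ 1.1677.
Each bolus raises the concentration by D/Vd = 324/117 ≈ 2.769 mcg/mL.
Steady-state peak Cmax,ss = C₀·R ≈ 2.769 × 1.1677 ≈ 3.233 mcg/mL.
One interval later, Cmin,ss = Cmax,ss·e^(−kτ) ≈ 3.233 × 0.1436 ≈ 0.464 mcg/mL.
Trough 0.5 mcg/mL vs MEC 1 mcg/mL: subtherapeutic.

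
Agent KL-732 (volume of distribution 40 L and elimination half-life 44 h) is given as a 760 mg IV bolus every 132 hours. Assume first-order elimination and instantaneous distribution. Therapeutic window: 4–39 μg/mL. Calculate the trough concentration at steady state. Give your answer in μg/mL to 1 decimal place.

2.7 μg/mL

τ = 132 h = 3 half-lives, so f = (1/2)^3 = 0.125.
At steady state, R = 1/(1 − 0.125) = 8/7.
Single-dose peak C₀ = D/Vd = 760/40 = 19 μg/mL.
Steady-state peak Cmax,ss = C₀·R = 19 × 8/7 ≈ 21.714 μg/mL.
Steady-state trough Cmin,ss = Cmax,ss·f ≈ 21.714 × 0.125 ≈ 2.714 μg/mL.
Trough 2.7 μg/mL vs MEC 4 μg/mL: subtherapeutic.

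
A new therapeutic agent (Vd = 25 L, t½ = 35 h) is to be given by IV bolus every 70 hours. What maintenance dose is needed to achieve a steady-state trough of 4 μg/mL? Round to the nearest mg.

τ/t½ = 70/35 ≈ 2, so f = (1/2)^(70/35) ≈ 0.250000.
Cmin,ss = (D/Vd)·f/(1−f), so D = Cmin,ss·Vd·(1−f)/f.
D = 4 × 25 × (1−f)/f ≈ 4 × 25 × 3.00000 ≈ 300.00 mg.

300 mg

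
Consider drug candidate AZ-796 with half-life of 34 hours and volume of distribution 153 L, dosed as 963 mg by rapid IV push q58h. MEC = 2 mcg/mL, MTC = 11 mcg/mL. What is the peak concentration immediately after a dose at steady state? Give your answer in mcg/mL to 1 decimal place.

9.1 mcg/mL

k = ln2/t½ = ln2/34 ≈ 0.020387 h⁻¹; fraction remaining f = e^(−kτ) = e^(−0.020387×58) ≈ 0.3065.
At steady state, accumulation factor R = 1/(1 − e^(−kτ)) ≈ 1.4420.
Each bolus raises the concentration by D/Vd = 963/153 ≈ 6.294 mcg/mL.
Steady-state peak Cmax,ss = C₀·R ≈ 6.294 × 1.4420 ≈ 9.076 mcg/mL.
Peak 9.1 mcg/mL vs MTC 11 mcg/mL: below toxic threshold.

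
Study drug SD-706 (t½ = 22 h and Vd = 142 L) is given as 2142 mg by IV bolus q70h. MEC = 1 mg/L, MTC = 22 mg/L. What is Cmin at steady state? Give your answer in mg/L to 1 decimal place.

Over one 70-h interval, 70/22 ≈ 3.1818 half-lives elapse, leaving f ≈ 0.1102 of each dose.
Single-dose peak C₀ = D/Vd = 2142/142 ≈ 15.085 mg/L.
Steady-state trough Cmin,ss = C₀·f/(1−f) ≈ 15.085 × 0.1102/0.8898 ≈ 1.868 mg/L.
Trough 1.9 mg/L vs MEC 1 mg/L: adequate.

1.9 mg/L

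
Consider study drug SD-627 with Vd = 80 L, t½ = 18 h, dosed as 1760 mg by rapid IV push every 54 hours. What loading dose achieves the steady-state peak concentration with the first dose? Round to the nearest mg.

f = (1/2)^(54/18) ≈ 0.125000; accumulation ratio R = 1/(1−f) ≈ 1.14286.
Loading dose to hit Cmax,ss on first dose: D_load = D_maint·R ≈ 1760 × 1.14286 ≈ 2011.43 mg.

2011 mg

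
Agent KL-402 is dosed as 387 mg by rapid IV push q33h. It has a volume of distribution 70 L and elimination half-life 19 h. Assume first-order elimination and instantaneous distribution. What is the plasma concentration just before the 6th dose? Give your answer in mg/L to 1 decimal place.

2.4 mg/L

f = (1/2)^(τ/t½) = (1/2)^(33/19) ≈ 0.3000.
C₀ = D/Vd = 387/70 ≈ 5.529 mg/L.
Before the 6th dose, 5 doses have been given. Superposition: Cmin = C₀·(f + f² + … + f^5).
≈ 5.529 × (0.3000 + 0.0900 + 0.0270 + 0.0081 + 0.0024) ≈ 5.529 × 0.4275 ≈ 2.364 mg/L.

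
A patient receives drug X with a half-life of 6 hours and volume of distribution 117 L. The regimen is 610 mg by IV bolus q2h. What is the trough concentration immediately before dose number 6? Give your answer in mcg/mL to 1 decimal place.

13.7 mcg/mL

f = (1/2)^(τ/t½) = (1/2)^(2/6) ≈ 0.7937.
C₀ = D/Vd = 610/117 ≈ 5.214 mcg/mL.
Before the 6th dose, 5 doses have been given. Superposition: Cmin = C₀·(f + f² + … + f^5).
≈ 5.214 × (0.7937 + 0.6300 + 0.5000 + 0.3968 + 0.3150) ≈ 5.214 × 2.6355 ≈ 13.741 mcg/mL.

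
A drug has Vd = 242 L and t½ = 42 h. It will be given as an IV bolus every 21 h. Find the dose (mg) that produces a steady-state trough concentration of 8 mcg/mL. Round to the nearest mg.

τ/t½ = 21/42 ≈ 0.5, so f = (1/2)^(21/42) ≈ 0.707107.
Cmin,ss = (D/Vd)·f/(1−f), so D = Cmin,ss·Vd·(1−f)/f.
D = 8 × 242 × (1−f)/f ≈ 8 × 242 × 0.41421 ≈ 801.91 mg.

802 mg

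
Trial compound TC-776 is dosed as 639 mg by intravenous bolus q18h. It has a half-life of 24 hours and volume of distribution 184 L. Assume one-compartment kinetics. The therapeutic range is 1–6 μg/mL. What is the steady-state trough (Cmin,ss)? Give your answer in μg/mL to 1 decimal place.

k = ln2/t½ = ln2/24 ≈ 0.028881 h⁻¹; fraction remaining f = e^(−kτ) = e^(−0.028881×18) ≈ 0.5946.
Accumulation ratio R = 1/(1 − f) ≈ 1/0.4054 ≈ 2.4667.
Each bolus raises the concentration by D/Vd = 639/184 ≈ 3.473 μg/mL.
Cmax,ss = C₀/(1 − f) ≈ 3.473/0.4054 ≈ 8.567 μg/mL.
One interval later, Cmin,ss = Cmax,ss·e^(−kτ) ≈ 8.567 × 0.5946 ≈ 5.094 μg/mL.
Trough 5.1 μg/mL vs MEC 1 μg/mL: adequate.

5.1 μg/mL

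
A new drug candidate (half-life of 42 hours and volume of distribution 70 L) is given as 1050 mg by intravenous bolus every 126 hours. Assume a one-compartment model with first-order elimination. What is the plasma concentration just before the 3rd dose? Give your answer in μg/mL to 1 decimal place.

f = (1/2)^(τ/t½) = (1/2)^(126/42) ≈ 0.1250.
C₀ = D/Vd = 1050/70 ≈ 15.000 μg/mL.
Before the 3rd dose, 2 doses have been given. Superposition: Cmin = C₀·(f + f²).
≈ 15.000 × (0.1250 + 0.0156) ≈ 15.000 × 0.1406 ≈ 2.109 μg/mL.

2.1 μg/mL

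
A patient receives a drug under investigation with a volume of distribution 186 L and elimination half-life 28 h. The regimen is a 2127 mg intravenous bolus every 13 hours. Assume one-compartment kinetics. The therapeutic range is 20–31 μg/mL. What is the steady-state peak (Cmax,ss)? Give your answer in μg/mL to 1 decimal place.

k = ln2/t½ = ln2/28 ≈ 0.024755 h⁻¹; fraction remaining f = e^(−kτ) = e^(−0.024755×13) ≈ 0.7248.
Accumulation ratio R = 1/(1 − f) ≈ 1/0.2752 ≈ 3.6337.
Single-dose peak C₀ = D/Vd = 2127/186 ≈ 11.435 μg/mL.
Steady-state peak Cmax,ss = C₀·R ≈ 11.435 × 3.6337 ≈ 41.551 μg/mL.
Peak 41.6 μg/mL vs MTC 31 μg/mL: exceeds toxic threshold.

41.6 μg/mL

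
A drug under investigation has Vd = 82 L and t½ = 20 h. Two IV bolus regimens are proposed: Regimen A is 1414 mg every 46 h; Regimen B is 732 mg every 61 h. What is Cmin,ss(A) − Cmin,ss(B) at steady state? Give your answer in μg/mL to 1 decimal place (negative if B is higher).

3.2 μg/mL

Regimen A: f = (1/2)^(46/20) ≈ 0.2031; Cmin,ss = (1414/82)·f/(1−f) ≈ 4.395 μg/mL.
Regimen B: f = (1/2)^(61/20) ≈ 0.1207; Cmin,ss = (732/82)·f/(1−f) ≈ 1.225 μg/mL.
Difference ≈ 4.395 − 1.225 ≈ 3.170 μg/mL.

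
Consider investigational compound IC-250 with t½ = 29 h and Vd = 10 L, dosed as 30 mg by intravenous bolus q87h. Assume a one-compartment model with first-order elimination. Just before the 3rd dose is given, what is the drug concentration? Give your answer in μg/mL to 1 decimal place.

0.4 μg/mL

f = (1/2)^(τ/t½) = (1/2)^(87/29) ≈ 0.1250.
C₀ = D/Vd = 30/10 ≈ 3.000 μg/mL.
Before the 3rd dose, 2 doses have been given. Superposition: Cmin = C₀·(f + f²).
≈ 3.000 × (0.1250 + 0.0156) ≈ 3.000 × 0.1406 ≈ 0.422 μg/mL.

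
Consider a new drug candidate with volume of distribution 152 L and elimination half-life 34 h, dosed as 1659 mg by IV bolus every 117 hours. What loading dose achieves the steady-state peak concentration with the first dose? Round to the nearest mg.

f = (1/2)^(117/34) ≈ 0.092067; accumulation ratio R = 1/(1−f) ≈ 1.10140.
Loading dose to hit Cmax,ss on first dose: D_load = D_maint·R ≈ 1659 × 1.10140 ≈ 1827.22 mg.

1827 mg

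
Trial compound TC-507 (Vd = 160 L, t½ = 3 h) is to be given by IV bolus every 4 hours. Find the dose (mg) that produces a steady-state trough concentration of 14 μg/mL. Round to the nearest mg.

3404 mg

τ/t½ = 4/3 ≈ 1.3333, so f = (1/2)^(4/3) ≈ 0.396850.
Cmin,ss = (D/Vd)·f/(1−f), so D = Cmin,ss·Vd·(1−f)/f.
D = 14 × 160 × (1−f)/f ≈ 14 × 160 × 1.51984 ≈ 3404.44 mg.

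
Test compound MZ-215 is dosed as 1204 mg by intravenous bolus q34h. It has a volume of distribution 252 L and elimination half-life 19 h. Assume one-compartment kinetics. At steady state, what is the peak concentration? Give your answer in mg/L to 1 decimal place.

k = ln2/t½ = ln2/19 ≈ 0.036481 h⁻¹; fraction remaining f = e^(−kτ) = e^(−0.036481×34) ≈ 0.2893.
Accumulation ratio R = 1/(1 − f) ≈ 1/0.7107 ≈ 1.4071.
Each bolus raises the concentration by D/Vd = 1204/252 ≈ 4.778 mg/L.
Steady-state peak Cmax,ss = C₀·R ≈ 4.778 × 1.4071 ≈ 6.723 mg/L.

6.7 mg/L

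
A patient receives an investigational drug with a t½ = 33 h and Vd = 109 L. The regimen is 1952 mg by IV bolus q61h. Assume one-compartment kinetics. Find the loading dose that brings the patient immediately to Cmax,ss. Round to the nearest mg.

2702 mg

f = (1/2)^(61/33) ≈ 0.277684; accumulation ratio R = 1/(1−f) ≈ 1.38444.
Loading dose to hit Cmax,ss on first dose: D_load = D_maint·R ≈ 1952 × 1.38444 ≈ 2702.43 mg.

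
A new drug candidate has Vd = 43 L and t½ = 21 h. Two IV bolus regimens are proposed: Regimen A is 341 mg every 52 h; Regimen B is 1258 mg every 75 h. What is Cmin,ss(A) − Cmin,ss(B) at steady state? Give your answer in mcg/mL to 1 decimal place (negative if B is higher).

-0.9 mcg/mL

Regimen A: f = (1/2)^(52/21) ≈ 0.1797; Cmin,ss = (341/43)·f/(1−f) ≈ 1.737 mcg/mL.
Regimen B: f = (1/2)^(75/21) ≈ 0.0841; Cmin,ss = (1258/43)·f/(1−f) ≈ 2.686 mcg/mL.
Difference ≈ 1.737 − 2.686 ≈ -0.949 mcg/mL.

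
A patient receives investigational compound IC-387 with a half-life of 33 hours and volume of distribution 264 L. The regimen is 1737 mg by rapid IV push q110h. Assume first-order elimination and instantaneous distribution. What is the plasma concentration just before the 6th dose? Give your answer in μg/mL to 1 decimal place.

f = (1/2)^(τ/t½) = (1/2)^(110/33) ≈ 0.0992.
C₀ = D/Vd = 1737/264 ≈ 6.580 μg/mL.
Before the 6th dose, 5 doses have been given. Superposition: Cmin = C₀·(f + f² + … + f^5).
≈ 6.580 × (0.0992 + 0.0098 + 0.0010 + 0.0001 + 0.0000) ≈ 6.580 × 0.1101 ≈ 0.724 μg/mL.

0.7 μg/mL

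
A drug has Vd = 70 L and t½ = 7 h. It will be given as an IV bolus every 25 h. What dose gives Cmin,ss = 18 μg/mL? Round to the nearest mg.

13719 mg

τ/t½ = 25/7 ≈ 3.5714, so f = (1/2)^(25/7) ≈ 0.084119.
Cmin,ss = (D/Vd)·f/(1−f), so D = Cmin,ss·Vd·(1−f)/f.
D = 18 × 70 × (1−f)/f ≈ 18 × 70 × 10.88792 ≈ 13718.78 mg.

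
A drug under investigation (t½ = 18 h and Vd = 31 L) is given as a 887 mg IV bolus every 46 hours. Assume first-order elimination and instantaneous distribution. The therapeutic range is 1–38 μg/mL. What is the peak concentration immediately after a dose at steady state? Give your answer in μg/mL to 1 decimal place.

k = ln2/t½ = ln2/18 ≈ 0.038508 h⁻¹; fraction remaining f = e^(−kτ) = e^(−0.038508×46) ≈ 0.1701.
Accumulation ratio R = 1/(1 − f) ≈ 1/0.8299 ≈ 1.2050.
Single-dose peak C₀ = D/Vd = 887/31 ≈ 28.613 μg/mL.
Steady-state peak Cmax,ss = C₀·R ≈ 28.613 × 1.2050 ≈ 34.479 μg/mL.
Peak 34.5 μg/mL vs MTC 38 μg/mL: below toxic threshold.

34.5 μg/mL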